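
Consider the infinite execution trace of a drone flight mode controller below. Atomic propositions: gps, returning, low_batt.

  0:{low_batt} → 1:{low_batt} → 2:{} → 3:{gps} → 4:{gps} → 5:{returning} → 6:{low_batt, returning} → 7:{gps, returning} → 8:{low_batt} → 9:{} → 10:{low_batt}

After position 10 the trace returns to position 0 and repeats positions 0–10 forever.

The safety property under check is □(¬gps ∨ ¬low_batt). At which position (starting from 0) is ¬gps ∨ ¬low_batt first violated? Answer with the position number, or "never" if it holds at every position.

never

¬gps ∨ ¬low_batt holds at every position 0..10, and those are all the positions the trace ever visits, so the invariant □(¬gps ∨ ¬low_batt) is never violated.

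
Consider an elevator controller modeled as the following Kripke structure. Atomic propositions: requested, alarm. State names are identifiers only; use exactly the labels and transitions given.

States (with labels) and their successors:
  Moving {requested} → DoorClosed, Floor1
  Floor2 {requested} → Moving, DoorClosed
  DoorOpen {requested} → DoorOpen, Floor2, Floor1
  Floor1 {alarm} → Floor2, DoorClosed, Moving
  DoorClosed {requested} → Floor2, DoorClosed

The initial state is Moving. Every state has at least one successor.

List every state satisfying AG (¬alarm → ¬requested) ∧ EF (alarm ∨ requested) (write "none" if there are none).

none

States satisfying ¬alarm → ¬requested: {Floor1}.
States satisfying AG (¬alarm → ¬requested): ∅.
States satisfying alarm ∨ requested: {Moving, Floor2, DoorOpen, Floor1, DoorClosed}.
States satisfying EF (alarm ∨ requested): {Moving, Floor2, DoorOpen, Floor1, DoorClosed}.
States satisfying AG (¬alarm → ¬requested) ∧ EF (alarm ∨ requested): ∅.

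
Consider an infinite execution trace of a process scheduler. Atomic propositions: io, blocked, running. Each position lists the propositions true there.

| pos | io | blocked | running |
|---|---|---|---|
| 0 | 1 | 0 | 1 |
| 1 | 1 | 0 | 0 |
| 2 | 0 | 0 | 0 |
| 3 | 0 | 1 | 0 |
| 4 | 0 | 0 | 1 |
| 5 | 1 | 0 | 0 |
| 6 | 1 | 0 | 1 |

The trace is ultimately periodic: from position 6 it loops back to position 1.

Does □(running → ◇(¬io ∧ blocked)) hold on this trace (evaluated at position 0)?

running → ◇(¬io ∧ blocked) holds at every position 0..6, and those are all positions ever visited, so □(running → ◇(¬io ∧ blocked)) holds.
Positions where running holds: 0, 4, 6.
Check ◇(¬io ∧ blocked) at each: 0→ok, 4→ok, 6→ok.

Satisfied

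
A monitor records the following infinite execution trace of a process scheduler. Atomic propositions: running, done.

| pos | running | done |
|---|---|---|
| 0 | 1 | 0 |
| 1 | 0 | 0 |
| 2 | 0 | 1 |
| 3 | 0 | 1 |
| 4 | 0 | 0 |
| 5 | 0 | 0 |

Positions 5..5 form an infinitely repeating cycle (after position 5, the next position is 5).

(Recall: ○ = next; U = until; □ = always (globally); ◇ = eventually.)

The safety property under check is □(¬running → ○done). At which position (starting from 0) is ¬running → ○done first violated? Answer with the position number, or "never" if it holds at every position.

Check ¬running → ○done at each position in order: 0 ✓, 1 ✓, 2 ✓.
At position 3 the labels are {done} and the next position 4 has {}, so ¬running → ○done is false there. This is the first violation.

3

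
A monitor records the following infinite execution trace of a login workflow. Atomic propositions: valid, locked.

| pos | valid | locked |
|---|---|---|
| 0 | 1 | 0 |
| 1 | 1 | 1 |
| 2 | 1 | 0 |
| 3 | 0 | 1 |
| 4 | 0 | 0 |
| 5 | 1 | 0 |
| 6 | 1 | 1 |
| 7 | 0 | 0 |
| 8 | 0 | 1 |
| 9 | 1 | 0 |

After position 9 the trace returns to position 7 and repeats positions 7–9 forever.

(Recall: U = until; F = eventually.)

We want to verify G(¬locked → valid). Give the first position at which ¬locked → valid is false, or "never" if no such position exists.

4

Check ¬locked → valid at each position in order: 0 ✓, 1 ✓, 2 ✓, 3 ✓.
At position 4 the labels are {}, so ¬locked → valid is false there. This is the first violation.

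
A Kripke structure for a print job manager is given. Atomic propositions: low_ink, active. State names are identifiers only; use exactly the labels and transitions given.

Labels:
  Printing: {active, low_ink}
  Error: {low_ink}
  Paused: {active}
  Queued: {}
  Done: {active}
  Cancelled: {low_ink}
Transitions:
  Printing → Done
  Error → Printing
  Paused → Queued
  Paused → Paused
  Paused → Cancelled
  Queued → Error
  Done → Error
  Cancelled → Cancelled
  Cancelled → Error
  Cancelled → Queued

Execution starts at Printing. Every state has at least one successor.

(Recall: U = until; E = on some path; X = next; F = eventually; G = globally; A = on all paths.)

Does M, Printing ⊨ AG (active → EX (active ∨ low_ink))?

States satisfying active → EX (active ∨ low_ink): {Printing, Error, Paused, Queued, Done, Cancelled}.
States satisfying AG (active → EX (active ∨ low_ink)): {Printing, Error, Paused, Queued, Done, Cancelled}.
Every state reachable from Printing satisfies active → EX (active ∨ low_ink).
Printing ∈ Sat(AG (active → EX (active ∨ low_ink))).

Yes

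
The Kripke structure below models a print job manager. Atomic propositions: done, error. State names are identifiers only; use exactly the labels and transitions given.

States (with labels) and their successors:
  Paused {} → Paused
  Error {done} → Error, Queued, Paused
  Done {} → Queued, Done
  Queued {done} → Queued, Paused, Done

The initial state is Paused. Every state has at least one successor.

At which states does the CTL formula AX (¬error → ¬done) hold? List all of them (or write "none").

States satisfying ¬error → ¬done: {Paused, Done}.
States satisfying AX (¬error → ¬done): {Paused}.

{Paused}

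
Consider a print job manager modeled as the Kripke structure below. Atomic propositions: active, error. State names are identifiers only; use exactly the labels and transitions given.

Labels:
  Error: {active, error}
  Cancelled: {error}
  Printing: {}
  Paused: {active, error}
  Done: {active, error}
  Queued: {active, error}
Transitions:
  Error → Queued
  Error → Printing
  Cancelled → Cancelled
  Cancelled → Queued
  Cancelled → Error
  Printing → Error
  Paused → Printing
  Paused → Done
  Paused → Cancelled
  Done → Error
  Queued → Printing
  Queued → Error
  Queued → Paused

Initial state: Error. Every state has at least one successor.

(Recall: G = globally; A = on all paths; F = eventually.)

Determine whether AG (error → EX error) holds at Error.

States satisfying error → EX error: {Error, Cancelled, Printing, Paused, Done, Queued}.
States satisfying AG (error → EX error): {Error, Cancelled, Printing, Paused, Done, Queued}.
Every state reachable from Error satisfies error → EX error.
Error ∈ Sat(AG (error → EX error)).

Holds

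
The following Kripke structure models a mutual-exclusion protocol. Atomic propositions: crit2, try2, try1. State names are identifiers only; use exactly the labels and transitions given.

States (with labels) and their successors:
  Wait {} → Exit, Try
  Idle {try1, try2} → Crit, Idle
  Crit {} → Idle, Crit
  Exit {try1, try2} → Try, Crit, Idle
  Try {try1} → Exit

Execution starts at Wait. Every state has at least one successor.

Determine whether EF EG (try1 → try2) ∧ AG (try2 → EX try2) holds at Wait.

States satisfying EG (try1 → try2): {Wait, Idle, Crit, Exit}.
States satisfying EF EG (try1 → try2): {Wait, Idle, Crit, Exit, Try}.
States satisfying try2 → EX try2: {Wait, Idle, Crit, Exit, Try}.
States satisfying AG (try2 → EX try2): {Wait, Idle, Crit, Exit, Try}.
States satisfying EF EG (try1 → try2) ∧ AG (try2 → EX try2): {Wait, Idle, Crit, Exit, Try}.
Wait ∈ Sat(EF EG (try1 → try2) ∧ AG (try2 → EX try2)).

Satisfied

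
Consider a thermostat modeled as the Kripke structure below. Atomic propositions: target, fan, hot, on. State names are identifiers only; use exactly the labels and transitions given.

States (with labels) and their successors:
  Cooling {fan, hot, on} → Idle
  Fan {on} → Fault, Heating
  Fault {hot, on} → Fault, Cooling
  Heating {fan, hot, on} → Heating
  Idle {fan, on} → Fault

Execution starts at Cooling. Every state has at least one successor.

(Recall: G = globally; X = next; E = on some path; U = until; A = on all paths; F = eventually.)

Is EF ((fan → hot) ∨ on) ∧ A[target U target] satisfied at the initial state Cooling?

States satisfying (fan → hot) ∨ on: {Cooling, Fan, Fault, Heating, Idle}.
States satisfying EF ((fan → hot) ∨ on): {Cooling, Fan, Fault, Heating, Idle}.
States satisfying target: ∅.
States satisfying A[target U target]: ∅.
States satisfying EF ((fan → hot) ∨ on) ∧ A[target U target]: ∅.
Cooling ∉ Sat(EF ((fan → hot) ∨ on) ∧ A[target U target]).

Does not hold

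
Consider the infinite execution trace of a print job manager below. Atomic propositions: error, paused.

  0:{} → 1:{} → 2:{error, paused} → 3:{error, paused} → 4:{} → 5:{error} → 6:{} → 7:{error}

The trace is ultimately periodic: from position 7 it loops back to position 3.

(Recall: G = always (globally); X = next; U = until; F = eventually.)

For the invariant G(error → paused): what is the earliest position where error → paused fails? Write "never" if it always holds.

Check error → paused at each position in order: 0 ✓, 1 ✓, 2 ✓, 3 ✓, 4 ✓.
At position 5 the labels are {error}, so error → paused is false there. This is the first violation.

5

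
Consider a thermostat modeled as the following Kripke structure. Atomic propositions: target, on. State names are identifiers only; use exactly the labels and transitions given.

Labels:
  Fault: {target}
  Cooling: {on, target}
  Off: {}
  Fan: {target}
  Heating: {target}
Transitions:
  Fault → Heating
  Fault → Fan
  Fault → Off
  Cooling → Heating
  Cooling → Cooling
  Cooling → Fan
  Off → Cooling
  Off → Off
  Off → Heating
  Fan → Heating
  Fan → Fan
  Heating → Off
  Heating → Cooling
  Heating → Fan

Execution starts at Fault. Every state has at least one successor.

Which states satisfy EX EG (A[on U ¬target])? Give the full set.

{Fault, Off, Heating}

States satisfying EG (A[on U ¬target]): {Off}.
States satisfying EX EG (A[on U ¬target]): {Fault, Off, Heating}.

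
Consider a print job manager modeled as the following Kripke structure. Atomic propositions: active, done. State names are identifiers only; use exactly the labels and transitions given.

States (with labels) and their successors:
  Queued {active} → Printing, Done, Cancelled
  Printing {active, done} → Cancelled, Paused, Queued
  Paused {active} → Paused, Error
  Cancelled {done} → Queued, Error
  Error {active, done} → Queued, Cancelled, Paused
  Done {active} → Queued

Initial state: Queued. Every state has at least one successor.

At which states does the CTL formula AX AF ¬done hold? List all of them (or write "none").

{Done}

States satisfying AF ¬done: {Queued, Paused, Done}.
States satisfying AX AF ¬done: {Done}.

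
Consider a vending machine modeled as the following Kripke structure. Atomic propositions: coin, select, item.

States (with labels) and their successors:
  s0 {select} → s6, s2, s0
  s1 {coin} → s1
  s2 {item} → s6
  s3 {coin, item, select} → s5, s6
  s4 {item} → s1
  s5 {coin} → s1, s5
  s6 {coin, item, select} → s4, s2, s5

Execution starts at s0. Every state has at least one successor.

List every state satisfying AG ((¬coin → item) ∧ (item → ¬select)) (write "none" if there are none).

States satisfying (¬coin → item) ∧ (item → ¬select): {s1, s2, s4, s5}.
States satisfying AG ((¬coin → item) ∧ (item → ¬select)): {s1, s4, s5}.

{s1, s4, s5}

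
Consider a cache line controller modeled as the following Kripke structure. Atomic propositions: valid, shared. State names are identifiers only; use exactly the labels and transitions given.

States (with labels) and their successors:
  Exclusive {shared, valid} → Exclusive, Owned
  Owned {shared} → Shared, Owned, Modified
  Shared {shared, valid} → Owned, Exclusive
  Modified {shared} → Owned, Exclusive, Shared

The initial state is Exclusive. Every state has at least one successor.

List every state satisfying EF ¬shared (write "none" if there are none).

none

States satisfying ¬shared: ∅.
States satisfying EF ¬shared: ∅.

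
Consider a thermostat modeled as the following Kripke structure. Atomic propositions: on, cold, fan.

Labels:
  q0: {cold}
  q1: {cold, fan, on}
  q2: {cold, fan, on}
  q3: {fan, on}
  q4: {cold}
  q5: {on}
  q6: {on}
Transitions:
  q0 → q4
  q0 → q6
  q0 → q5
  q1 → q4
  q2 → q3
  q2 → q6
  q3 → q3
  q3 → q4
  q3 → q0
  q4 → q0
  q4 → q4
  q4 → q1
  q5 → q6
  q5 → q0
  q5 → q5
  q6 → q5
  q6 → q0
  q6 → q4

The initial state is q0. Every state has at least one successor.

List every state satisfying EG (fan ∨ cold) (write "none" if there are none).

{q0, q1, q2, q3, q4}

States satisfying fan ∨ cold: {q0, q1, q2, q3, q4}.
States satisfying EG (fan ∨ cold): {q0, q1, q2, q3, q4}.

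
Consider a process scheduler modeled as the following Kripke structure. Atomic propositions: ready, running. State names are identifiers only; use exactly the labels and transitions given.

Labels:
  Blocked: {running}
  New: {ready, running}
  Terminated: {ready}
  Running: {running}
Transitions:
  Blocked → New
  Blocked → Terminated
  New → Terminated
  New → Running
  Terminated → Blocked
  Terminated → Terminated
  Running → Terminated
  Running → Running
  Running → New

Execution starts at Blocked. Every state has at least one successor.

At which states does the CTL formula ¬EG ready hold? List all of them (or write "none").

States satisfying ready: {New, Terminated}.
States satisfying EG ready: {New, Terminated}.
States satisfying ¬EG ready: {Blocked, Running}.

{Blocked, Running}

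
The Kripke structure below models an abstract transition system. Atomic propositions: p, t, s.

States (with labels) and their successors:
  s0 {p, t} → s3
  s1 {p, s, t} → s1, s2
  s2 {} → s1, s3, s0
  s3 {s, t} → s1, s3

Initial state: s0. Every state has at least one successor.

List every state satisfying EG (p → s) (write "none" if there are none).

{s1, s2, s3}

States satisfying p → s: {s1, s2, s3}.
States satisfying EG (p → s): {s1, s2, s3}.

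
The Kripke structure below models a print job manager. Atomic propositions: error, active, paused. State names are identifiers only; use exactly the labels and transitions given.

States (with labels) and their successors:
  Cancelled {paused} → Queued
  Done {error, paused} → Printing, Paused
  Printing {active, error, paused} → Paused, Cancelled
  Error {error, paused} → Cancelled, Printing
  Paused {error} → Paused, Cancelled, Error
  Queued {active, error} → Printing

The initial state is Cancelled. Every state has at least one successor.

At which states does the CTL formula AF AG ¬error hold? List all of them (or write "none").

none

States satisfying AG ¬error: ∅.
States satisfying AF AG ¬error: ∅.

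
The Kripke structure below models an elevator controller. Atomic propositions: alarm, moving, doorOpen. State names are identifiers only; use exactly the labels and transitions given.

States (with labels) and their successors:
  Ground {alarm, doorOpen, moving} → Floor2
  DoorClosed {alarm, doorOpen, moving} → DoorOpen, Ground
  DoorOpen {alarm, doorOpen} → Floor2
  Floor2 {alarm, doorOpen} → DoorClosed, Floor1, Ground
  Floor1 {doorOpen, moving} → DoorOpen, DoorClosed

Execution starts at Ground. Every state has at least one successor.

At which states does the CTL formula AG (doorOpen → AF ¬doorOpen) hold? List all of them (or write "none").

none

States satisfying doorOpen → AF ¬doorOpen: ∅.
States satisfying AG (doorOpen → AF ¬doorOpen): ∅.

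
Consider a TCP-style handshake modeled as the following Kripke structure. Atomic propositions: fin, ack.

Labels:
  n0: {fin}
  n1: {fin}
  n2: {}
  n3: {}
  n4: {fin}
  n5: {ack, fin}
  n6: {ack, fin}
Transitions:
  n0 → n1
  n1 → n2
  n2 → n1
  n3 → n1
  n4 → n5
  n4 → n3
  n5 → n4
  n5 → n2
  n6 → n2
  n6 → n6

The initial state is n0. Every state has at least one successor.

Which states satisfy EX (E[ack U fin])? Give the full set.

{n0, n2, n3, n4, n5, n6}

States satisfying E[ack U fin]: {n0, n1, n4, n5, n6}.
States satisfying EX (E[ack U fin]): {n0, n2, n3, n4, n5, n6}.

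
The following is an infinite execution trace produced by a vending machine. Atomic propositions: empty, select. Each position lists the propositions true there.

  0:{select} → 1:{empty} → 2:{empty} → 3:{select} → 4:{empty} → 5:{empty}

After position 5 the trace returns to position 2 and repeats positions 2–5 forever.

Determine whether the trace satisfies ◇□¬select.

Violated

□¬select is false at every position 0..5, so it never becomes true and ◇□¬select fails.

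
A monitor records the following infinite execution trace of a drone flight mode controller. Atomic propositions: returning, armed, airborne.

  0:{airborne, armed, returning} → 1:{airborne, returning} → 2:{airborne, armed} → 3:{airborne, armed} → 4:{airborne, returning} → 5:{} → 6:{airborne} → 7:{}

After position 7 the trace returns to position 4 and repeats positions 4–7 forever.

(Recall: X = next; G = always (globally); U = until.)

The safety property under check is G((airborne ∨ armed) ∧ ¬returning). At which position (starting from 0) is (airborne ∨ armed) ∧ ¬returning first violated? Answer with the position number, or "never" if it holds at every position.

0

At position 0 the labels are {airborne, armed, returning}, so (airborne ∨ armed) ∧ ¬returning is false there. This is the first violation.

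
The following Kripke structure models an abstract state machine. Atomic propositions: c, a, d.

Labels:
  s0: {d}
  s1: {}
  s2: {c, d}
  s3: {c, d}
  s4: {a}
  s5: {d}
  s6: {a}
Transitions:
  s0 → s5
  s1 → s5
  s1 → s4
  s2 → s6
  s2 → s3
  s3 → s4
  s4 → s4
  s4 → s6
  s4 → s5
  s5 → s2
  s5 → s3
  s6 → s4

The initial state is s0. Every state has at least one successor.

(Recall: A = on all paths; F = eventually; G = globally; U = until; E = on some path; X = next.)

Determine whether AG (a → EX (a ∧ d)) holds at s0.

States satisfying a → EX (a ∧ d): {s0, s1, s2, s3, s5}.
States satisfying AG (a → EX (a ∧ d)): ∅.
s4 is reachable from s0 and violates a → EX (a ∧ d), so AG fails at s0.
s0 ∉ Sat(AG (a → EX (a ∧ d))).

Violated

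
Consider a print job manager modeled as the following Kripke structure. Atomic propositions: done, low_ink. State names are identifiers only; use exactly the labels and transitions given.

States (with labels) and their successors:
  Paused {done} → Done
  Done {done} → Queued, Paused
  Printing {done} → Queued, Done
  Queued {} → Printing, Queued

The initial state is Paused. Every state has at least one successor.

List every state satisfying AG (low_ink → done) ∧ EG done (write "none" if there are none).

States satisfying low_ink → done: {Paused, Done, Printing, Queued}.
States satisfying AG (low_ink → done): {Paused, Done, Printing, Queued}.
States satisfying done: {Paused, Done, Printing}.
States satisfying EG done: {Paused, Done, Printing}.
States satisfying AG (low_ink → done) ∧ EG done: {Paused, Done, Printing}.

{Paused, Done, Printing}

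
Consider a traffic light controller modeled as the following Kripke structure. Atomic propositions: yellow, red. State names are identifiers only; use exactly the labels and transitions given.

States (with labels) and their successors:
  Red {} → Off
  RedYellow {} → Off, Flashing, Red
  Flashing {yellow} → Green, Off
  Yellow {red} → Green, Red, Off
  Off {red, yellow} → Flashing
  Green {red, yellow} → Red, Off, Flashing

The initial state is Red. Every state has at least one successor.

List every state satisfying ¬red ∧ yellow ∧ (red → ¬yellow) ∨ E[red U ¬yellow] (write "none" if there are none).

States satisfying ¬red: {Red, RedYellow, Flashing}.
States satisfying ¬red ∧ yellow: {Flashing}.
States satisfying ¬yellow: {Red, RedYellow, Yellow}.
States satisfying red → ¬yellow: {Red, RedYellow, Flashing, Yellow}.
States satisfying ¬red ∧ yellow ∧ (red → ¬yellow): {Flashing}.
States satisfying red: {Yellow, Off, Green}.
States satisfying E[red U ¬yellow]: {Red, RedYellow, Yellow, Green}.
States satisfying ¬red ∧ yellow ∧ (red → ¬yellow) ∨ E[red U ¬yellow]: {Red, RedYellow, Flashing, Yellow, Green}.

{Red, RedYellow, Flashing, Yellow, Green}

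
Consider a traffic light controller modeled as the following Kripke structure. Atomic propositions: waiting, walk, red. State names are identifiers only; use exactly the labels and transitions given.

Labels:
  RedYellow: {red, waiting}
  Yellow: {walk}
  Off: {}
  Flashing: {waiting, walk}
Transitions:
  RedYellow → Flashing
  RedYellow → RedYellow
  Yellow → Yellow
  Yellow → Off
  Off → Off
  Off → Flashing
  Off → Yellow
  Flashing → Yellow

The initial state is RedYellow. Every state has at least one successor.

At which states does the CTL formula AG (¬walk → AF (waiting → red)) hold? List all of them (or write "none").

States satisfying ¬walk → AF (waiting → red): {RedYellow, Yellow, Off, Flashing}.
States satisfying AG (¬walk → AF (waiting → red)): {RedYellow, Yellow, Off, Flashing}.

{RedYellow, Yellow, Off, Flashing}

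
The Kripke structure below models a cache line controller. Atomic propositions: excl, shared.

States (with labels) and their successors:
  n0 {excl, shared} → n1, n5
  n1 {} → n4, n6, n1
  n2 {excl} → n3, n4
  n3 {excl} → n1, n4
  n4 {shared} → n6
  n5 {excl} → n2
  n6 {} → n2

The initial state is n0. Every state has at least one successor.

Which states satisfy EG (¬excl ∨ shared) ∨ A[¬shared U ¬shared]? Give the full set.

{n0, n1, n2, n3, n5, n6}

States satisfying ¬excl ∨ shared: {n0, n1, n4, n6}.
States satisfying EG (¬excl ∨ shared): {n0, n1}.
States satisfying ¬shared: {n1, n2, n3, n5, n6}.
States satisfying A[¬shared U ¬shared]: {n1, n2, n3, n5, n6}.
States satisfying EG (¬excl ∨ shared) ∨ A[¬shared U ¬shared]: {n0, n1, n2, n3, n5, n6}.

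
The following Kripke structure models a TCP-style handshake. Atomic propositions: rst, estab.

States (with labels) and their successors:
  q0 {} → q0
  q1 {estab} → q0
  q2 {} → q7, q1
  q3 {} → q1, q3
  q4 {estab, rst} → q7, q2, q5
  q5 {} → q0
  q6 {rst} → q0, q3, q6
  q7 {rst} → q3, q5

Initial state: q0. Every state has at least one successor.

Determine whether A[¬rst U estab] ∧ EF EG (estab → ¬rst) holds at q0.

Does not hold

States satisfying ¬rst: {q0, q1, q2, q3, q5}.
States satisfying estab: {q1, q4}.
States satisfying A[¬rst U estab]: {q1, q4}.
States satisfying EG (estab → ¬rst): {q0, q1, q2, q3, q5, q6, q7}.
States satisfying EF EG (estab → ¬rst): {q0, q1, q2, q3, q4, q5, q6, q7}.
States satisfying A[¬rst U estab] ∧ EF EG (estab → ¬rst): {q1, q4}.
q0 ∉ Sat(A[¬rst U estab] ∧ EF EG (estab → ¬rst)).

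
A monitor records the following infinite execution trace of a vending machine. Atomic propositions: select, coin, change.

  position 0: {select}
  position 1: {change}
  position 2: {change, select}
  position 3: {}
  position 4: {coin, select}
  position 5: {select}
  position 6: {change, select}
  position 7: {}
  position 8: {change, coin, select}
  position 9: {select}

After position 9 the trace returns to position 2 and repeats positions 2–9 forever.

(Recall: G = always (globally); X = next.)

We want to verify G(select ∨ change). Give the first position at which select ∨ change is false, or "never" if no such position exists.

Check select ∨ change at each position in order: 0 ✓, 1 ✓, 2 ✓.
At position 3 the labels are {}, so select ∨ change is false there. This is the first violation.

3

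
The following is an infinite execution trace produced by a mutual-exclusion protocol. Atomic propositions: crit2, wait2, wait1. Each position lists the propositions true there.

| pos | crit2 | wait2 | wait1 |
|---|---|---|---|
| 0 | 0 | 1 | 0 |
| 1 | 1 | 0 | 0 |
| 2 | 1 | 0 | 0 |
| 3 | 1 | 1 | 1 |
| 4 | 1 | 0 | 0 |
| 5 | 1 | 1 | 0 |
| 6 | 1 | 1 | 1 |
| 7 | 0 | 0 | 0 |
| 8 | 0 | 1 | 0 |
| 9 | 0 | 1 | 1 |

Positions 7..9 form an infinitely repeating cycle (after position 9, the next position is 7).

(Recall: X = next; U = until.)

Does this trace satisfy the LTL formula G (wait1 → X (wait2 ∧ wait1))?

Violated

wait1 → X (wait2 ∧ wait1) must hold at every position from 0 onward. It fails at position 3, so G (wait1 → X (wait2 ∧ wait1)) is false.
Positions where wait1 holds: 3, 6, 9.
Check X (wait2 ∧ wait1) at each: 3→fails, 6→fails, 9→fails.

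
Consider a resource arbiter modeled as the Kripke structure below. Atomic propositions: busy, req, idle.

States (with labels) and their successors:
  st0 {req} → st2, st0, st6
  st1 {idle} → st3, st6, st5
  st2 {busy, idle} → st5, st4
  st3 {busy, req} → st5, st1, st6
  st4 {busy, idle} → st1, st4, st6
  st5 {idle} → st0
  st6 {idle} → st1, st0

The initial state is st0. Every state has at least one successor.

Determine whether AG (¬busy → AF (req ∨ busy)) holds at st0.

States satisfying ¬busy → AF (req ∨ busy): {st0, st2, st3, st4, st5}.
States satisfying AG (¬busy → AF (req ∨ busy)): ∅.
st1 is reachable from st0 and violates ¬busy → AF (req ∨ busy), so AG fails at st0.
st0 ∉ Sat(AG (¬busy → AF (req ∨ busy))).

Does not hold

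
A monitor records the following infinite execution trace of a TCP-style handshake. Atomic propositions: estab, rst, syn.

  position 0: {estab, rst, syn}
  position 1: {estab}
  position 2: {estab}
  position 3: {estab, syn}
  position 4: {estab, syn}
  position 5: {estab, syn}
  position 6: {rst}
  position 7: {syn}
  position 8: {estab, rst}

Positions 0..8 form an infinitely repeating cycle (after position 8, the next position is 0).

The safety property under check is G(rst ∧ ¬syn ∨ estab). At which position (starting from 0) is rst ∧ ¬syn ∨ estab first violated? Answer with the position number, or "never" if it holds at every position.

Check rst ∧ ¬syn ∨ estab at each position in order: 0 ✓, 1 ✓, 2 ✓, 3 ✓, 4 ✓, 5 ✓, 6 ✓.
At position 7 the labels are {syn}, so rst ∧ ¬syn ∨ estab is false there. This is the first violation.

7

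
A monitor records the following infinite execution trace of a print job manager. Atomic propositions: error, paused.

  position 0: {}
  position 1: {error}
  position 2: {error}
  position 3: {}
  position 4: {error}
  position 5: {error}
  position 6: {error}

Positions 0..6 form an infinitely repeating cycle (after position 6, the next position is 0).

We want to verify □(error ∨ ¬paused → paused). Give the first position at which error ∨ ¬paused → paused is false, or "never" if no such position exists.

At position 0 the labels are {}, so error ∨ ¬paused → paused is false there. This is the first violation.

0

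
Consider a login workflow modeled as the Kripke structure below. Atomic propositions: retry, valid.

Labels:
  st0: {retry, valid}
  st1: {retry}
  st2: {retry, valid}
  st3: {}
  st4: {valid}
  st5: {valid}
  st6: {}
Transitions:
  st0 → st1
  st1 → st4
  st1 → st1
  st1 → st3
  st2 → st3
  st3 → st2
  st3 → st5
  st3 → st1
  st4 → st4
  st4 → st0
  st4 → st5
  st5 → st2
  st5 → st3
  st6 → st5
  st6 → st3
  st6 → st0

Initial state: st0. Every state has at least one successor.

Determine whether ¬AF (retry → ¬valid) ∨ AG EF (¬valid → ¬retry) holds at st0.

States satisfying retry → ¬valid: {st1, st3, st4, st5, st6}.
States satisfying AF (retry → ¬valid): {st0, st1, st2, st3, st4, st5, st6}.
States satisfying ¬AF (retry → ¬valid): ∅.
States satisfying EF (¬valid → ¬retry): {st0, st1, st2, st3, st4, st5, st6}.
States satisfying AG EF (¬valid → ¬retry): {st0, st1, st2, st3, st4, st5, st6}.
States satisfying ¬AF (retry → ¬valid) ∨ AG EF (¬valid → ¬retry): {st0, st1, st2, st3, st4, st5, st6}.
st0 ∈ Sat(¬AF (retry → ¬valid) ∨ AG EF (¬valid → ¬retry)).

Yes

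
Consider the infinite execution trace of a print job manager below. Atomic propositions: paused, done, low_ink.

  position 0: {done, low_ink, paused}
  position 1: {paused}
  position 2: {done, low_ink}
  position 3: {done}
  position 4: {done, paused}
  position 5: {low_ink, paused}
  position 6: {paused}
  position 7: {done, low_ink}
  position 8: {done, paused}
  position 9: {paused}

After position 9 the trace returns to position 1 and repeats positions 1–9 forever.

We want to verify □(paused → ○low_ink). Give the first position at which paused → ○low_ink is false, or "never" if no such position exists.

At position 0 the labels are {done, low_ink, paused} and the next position 1 has {paused}, so paused → ○low_ink is false there. This is the first violation.

0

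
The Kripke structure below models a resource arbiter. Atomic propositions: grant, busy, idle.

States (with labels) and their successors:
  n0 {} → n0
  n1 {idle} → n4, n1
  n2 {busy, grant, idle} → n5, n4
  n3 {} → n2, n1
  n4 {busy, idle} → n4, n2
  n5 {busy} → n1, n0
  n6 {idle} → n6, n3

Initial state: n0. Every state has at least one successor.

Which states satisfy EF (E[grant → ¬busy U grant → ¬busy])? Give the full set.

{n0, n1, n2, n3, n4, n5, n6}

States satisfying E[grant → ¬busy U grant → ¬busy]: {n0, n1, n3, n4, n5, n6}.
States satisfying EF (E[grant → ¬busy U grant → ¬busy]): {n0, n1, n2, n3, n4, n5, n6}.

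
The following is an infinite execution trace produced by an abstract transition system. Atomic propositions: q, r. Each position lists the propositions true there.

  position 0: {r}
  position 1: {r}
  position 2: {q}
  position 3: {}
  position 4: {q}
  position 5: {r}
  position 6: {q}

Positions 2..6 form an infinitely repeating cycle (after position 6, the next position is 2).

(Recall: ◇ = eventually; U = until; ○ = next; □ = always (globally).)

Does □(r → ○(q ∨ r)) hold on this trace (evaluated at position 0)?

Holds

r → ○(q ∨ r) holds at every position 0..6, and those are all positions ever visited, so □(r → ○(q ∨ r)) holds.
Positions where r holds: 0, 1, 5.
Check ○(q ∨ r) at each: 0→ok, 1→ok, 5→ok.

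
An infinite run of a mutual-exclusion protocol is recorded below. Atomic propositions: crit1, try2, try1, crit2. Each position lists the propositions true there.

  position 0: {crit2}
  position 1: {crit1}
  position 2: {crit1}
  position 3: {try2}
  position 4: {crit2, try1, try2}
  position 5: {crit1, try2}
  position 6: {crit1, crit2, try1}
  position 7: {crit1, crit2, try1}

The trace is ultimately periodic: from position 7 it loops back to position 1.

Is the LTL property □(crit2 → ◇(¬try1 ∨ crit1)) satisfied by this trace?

crit2 → ◇(¬try1 ∨ crit1) holds at every position 0..7, and those are all positions ever visited, so □(crit2 → ◇(¬try1 ∨ crit1)) holds.
Positions where crit2 holds: 0, 4, 6, 7.
Check ◇(¬try1 ∨ crit1) at each: 0→ok, 4→ok, 6→ok, 7→ok.

Yes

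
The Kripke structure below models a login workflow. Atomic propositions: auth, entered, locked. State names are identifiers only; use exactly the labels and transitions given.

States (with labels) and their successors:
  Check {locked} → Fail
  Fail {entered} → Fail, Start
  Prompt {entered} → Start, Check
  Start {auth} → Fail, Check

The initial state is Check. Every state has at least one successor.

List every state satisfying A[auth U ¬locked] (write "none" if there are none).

{Fail, Prompt, Start}

States satisfying auth: {Start}.
States satisfying ¬locked: {Fail, Prompt, Start}.
States satisfying A[auth U ¬locked]: {Fail, Prompt, Start}.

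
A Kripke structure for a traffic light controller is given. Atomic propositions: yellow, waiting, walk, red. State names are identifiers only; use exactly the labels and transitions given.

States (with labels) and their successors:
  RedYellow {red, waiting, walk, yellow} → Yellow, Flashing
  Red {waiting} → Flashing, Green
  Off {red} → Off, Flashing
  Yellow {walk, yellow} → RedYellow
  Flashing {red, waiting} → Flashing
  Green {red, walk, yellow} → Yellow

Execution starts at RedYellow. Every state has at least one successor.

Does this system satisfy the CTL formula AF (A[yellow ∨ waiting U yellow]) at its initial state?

States satisfying A[yellow ∨ waiting U yellow]: {RedYellow, Yellow, Green}.
States satisfying AF (A[yellow ∨ waiting U yellow]): {RedYellow, Yellow, Green}.
RedYellow ∈ Sat(AF (A[yellow ∨ waiting U yellow])).

Yes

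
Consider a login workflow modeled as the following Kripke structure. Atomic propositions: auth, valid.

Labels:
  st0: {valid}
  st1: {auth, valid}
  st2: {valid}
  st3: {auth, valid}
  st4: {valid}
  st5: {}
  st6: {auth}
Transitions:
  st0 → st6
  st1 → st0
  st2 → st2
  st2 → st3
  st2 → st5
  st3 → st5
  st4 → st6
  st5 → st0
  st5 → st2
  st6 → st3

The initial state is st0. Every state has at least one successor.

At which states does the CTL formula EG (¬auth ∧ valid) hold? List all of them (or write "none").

States satisfying ¬auth ∧ valid: {st0, st2, st4}.
States satisfying EG (¬auth ∧ valid): {st2}.

{st2}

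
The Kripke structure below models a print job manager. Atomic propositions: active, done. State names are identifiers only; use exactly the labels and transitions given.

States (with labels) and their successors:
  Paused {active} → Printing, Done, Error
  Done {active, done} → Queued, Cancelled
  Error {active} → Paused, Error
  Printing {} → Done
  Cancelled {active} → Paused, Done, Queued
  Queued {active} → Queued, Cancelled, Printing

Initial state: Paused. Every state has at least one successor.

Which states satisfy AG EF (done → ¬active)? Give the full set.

States satisfying EF (done → ¬active): {Paused, Done, Error, Printing, Cancelled, Queued}.
States satisfying AG EF (done → ¬active): {Paused, Done, Error, Printing, Cancelled, Queued}.

{Paused, Done, Error, Printing, Cancelled, Queued}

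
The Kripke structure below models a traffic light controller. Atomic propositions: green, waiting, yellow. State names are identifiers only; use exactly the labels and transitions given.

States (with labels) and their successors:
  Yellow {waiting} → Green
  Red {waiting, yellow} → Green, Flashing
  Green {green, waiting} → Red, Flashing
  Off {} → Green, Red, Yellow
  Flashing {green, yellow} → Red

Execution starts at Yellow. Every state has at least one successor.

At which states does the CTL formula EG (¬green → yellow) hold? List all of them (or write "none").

States satisfying ¬green → yellow: {Red, Green, Flashing}.
States satisfying EG (¬green → yellow): {Red, Green, Flashing}.

{Red, Green, Flashing}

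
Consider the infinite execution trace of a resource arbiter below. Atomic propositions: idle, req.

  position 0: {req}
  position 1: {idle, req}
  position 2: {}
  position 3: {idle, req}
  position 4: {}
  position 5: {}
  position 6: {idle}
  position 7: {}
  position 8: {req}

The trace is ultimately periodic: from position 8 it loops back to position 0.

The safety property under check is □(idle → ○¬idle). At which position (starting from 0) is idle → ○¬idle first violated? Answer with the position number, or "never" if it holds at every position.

idle → ○¬idle holds at every position 0..8, and those are all the positions the trace ever visits, so the invariant □(idle → ○¬idle) is never violated.

never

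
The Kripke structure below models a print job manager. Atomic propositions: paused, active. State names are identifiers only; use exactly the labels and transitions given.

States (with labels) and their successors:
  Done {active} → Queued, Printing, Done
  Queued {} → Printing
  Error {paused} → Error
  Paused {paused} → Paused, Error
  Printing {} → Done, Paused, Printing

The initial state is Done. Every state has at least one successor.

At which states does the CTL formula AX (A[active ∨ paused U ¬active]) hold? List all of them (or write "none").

States satisfying A[active ∨ paused U ¬active]: {Queued, Error, Paused, Printing}.
States satisfying AX (A[active ∨ paused U ¬active]): {Queued, Error, Paused}.

{Queued, Error, Paused}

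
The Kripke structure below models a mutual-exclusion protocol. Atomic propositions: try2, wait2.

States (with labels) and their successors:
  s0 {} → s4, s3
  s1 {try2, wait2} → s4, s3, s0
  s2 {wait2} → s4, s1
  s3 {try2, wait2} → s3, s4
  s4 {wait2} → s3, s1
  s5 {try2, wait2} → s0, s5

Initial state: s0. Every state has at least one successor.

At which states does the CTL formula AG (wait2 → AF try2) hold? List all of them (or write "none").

States satisfying wait2 → AF try2: {s0, s1, s2, s3, s4, s5}.
States satisfying AG (wait2 → AF try2): {s0, s1, s2, s3, s4, s5}.

{s0, s1, s2, s3, s4, s5}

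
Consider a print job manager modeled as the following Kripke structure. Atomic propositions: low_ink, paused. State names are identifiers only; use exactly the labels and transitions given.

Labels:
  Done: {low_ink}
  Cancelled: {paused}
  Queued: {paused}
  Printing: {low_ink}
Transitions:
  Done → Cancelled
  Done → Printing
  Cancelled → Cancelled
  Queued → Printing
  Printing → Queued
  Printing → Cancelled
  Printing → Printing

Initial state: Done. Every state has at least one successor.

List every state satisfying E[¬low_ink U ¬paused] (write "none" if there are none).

{Done, Queued, Printing}

States satisfying ¬low_ink: {Cancelled, Queued}.
States satisfying ¬paused: {Done, Printing}.
States satisfying E[¬low_ink U ¬paused]: {Done, Queued, Printing}.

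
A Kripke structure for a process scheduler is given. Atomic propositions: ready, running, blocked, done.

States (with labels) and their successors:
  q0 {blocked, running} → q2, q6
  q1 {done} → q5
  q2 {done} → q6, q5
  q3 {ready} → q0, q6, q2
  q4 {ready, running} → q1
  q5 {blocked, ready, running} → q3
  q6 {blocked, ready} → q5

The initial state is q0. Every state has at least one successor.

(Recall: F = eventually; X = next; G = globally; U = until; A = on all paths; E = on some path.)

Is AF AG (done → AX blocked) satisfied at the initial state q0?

States satisfying AG (done → AX blocked): {q0, q1, q2, q3, q4, q5, q6}.
States satisfying AF AG (done → AX blocked): {q0, q1, q2, q3, q4, q5, q6}.
q0 ∈ Sat(AF AG (done → AX blocked)).

Yes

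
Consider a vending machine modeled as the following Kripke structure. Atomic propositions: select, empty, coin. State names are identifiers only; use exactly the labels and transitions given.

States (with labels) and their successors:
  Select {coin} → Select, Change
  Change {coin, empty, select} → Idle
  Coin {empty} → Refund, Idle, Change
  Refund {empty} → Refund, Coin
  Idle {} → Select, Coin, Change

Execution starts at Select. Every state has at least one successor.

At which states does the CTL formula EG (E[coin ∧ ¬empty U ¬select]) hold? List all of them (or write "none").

{Select, Coin, Refund, Idle}

States satisfying E[coin ∧ ¬empty U ¬select]: {Select, Coin, Refund, Idle}.
States satisfying EG (E[coin ∧ ¬empty U ¬select]): {Select, Coin, Refund, Idle}.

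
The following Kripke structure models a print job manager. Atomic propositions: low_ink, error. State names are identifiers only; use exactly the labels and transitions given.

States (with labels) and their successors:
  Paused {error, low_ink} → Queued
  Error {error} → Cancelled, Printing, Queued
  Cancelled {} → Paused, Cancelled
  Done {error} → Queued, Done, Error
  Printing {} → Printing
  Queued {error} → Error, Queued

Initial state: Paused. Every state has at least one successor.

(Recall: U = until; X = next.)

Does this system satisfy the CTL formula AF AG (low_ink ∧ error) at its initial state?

Does not hold

States satisfying AG (low_ink ∧ error): ∅.
States satisfying AF AG (low_ink ∧ error): ∅.
There is a path from Paused along which AG (low_ink ∧ error) never holds.
Paused ∉ Sat(AF AG (low_ink ∧ error)).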